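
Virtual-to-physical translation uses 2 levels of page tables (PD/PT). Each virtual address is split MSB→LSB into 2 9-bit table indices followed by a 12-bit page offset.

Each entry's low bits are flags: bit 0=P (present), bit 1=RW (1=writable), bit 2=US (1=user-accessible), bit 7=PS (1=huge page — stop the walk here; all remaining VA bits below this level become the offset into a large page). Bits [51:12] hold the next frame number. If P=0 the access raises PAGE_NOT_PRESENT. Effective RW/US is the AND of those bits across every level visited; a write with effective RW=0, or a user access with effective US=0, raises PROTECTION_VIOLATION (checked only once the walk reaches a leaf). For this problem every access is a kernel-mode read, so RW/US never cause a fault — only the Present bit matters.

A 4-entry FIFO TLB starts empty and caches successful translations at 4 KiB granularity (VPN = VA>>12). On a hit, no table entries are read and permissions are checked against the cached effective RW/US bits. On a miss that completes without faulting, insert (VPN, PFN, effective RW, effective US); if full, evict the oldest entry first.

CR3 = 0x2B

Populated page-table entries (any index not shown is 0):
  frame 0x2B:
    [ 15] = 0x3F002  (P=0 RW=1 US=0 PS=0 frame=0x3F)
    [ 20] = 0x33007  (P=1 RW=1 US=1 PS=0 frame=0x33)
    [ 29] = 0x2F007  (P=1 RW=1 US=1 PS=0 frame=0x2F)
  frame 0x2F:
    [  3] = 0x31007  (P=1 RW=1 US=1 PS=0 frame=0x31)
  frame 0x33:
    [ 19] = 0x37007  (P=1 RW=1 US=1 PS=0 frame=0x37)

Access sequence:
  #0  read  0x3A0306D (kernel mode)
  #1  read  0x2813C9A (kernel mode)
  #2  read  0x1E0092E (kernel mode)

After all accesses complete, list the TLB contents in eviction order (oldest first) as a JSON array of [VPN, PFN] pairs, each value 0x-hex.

Per-access translation:
#0 VA=0x3A0306D (r,kernel):
  L0: frame=0x2B idx=29 entry=0x2F007 [P=1 RW=1 US=1 PS=0]
  L1: frame=0x2F idx=3 entry=0x31007 [P=1 RW=1 US=1 PS=0]
  ✓ 0x3106D  — 2 lookups
#1 VA=0x2813C9A (r,kernel):
  L0: frame=0x2B idx=20 entry=0x33007 [P=1 RW=1 US=1 PS=0]
  L1: frame=0x33 idx=19 entry=0x37007 [P=1 RW=1 US=1 PS=0]
  ✓ 0x37C9A  — 2 lookups
#2 VA=0x1E0092E (r,kernel):
  L0: frame=0x2B idx=15 entry=0x3F002 [P=0 RW=1 US=0 PS=0]
  → PAGE_NOT_PRESENT  (1 entries read)

TLB: [["0x3A03", "0x31"], ["0x2813", "0x37"]]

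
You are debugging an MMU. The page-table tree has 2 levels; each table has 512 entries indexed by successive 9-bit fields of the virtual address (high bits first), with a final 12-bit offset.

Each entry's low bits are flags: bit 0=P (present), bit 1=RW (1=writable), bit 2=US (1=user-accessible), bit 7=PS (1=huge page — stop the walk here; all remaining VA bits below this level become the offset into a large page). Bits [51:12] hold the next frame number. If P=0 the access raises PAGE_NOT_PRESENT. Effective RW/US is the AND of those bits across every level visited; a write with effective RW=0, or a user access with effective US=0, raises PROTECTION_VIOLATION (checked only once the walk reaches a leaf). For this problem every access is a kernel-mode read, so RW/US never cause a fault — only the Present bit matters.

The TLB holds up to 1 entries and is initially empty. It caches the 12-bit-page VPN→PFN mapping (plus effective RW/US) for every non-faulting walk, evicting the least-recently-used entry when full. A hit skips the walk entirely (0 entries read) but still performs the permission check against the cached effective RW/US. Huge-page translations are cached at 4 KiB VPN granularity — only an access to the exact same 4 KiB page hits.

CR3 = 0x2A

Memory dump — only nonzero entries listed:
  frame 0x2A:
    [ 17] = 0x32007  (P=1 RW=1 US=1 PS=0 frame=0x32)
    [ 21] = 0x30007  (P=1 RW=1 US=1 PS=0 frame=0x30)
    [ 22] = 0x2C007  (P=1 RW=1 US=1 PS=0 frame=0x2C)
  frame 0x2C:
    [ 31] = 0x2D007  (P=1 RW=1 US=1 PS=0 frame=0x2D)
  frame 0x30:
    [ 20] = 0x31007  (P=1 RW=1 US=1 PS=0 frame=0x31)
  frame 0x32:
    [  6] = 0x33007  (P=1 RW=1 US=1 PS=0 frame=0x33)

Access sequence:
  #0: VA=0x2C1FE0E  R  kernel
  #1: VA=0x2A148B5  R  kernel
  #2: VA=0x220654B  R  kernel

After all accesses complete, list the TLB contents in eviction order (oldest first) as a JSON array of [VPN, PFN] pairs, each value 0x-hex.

Trace:
#0 VA=0x2C1FE0E (r,kernel):
  [0] read 0x2A idx=22: raw=0x2C007 flags P=1 W=1 U=1 S=0
  [1] read 0x2C idx=31: raw=0x2D007 flags P=1 W=1 U=1 S=0
  ✓ 0x2DE0E  — 2 lookups
#1 VA=0x2A148B5 (r,kernel):
  [0] read 0x2A idx=21: raw=0x30007 flags P=1 W=1 U=1 S=0
  [1] read 0x30 idx=20: raw=0x31007 flags P=1 W=1 U=1 S=0
  ✓ 0x318B5  — 2 lookups
#2 VA=0x220654B (r,kernel):
  [0] read 0x2A idx=17: raw=0x32007 flags P=1 W=1 U=1 S=0
  [1] read 0x32 idx=6: raw=0x33007 flags P=1 W=1 U=1 S=0
  ✓ 0x3354B  — 2 lookups

TLB: [["0x2206", "0x33"]]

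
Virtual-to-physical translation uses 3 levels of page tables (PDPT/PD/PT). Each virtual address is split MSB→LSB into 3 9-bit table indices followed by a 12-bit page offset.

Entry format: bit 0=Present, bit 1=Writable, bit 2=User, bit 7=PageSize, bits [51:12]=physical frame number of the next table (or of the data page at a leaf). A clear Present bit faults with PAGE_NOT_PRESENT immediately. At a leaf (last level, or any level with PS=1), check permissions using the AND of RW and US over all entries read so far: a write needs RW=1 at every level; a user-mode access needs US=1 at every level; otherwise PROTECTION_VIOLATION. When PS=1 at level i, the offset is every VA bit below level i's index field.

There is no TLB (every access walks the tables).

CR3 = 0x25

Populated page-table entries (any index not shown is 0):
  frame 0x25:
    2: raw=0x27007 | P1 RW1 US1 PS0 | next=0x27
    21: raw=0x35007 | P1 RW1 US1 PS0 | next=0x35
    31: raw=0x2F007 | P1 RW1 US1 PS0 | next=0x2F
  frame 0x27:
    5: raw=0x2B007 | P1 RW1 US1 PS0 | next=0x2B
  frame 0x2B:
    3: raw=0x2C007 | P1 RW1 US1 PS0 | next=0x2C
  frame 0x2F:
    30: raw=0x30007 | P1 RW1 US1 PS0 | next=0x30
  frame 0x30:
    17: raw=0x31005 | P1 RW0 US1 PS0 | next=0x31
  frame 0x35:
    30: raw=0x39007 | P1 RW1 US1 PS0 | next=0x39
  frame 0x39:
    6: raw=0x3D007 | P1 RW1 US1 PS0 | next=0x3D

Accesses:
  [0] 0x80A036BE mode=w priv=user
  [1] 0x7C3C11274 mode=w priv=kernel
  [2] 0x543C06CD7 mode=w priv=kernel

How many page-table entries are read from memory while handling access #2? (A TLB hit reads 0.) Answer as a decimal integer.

Per-access translation:
#0 VA=0x80A036BE (w,user):
  L0 @0x25[2] → 0x27007  P=1,RW=1,US=1,PS=0
  L1 @0x27[5] → 0x2B007  P=1,RW=1,US=1,PS=0
  L2 @0x2B[3] → 0x2C007  P=1,RW=1,US=1,PS=0
  ✓ 0x2C6BE  — 3 lookups
#1 VA=0x7C3C11274 (w,kernel):
  L0 @0x25[31] → 0x2F007  P=1,RW=1,US=1,PS=0
  L1 @0x2F[30] → 0x30007  P=1,RW=1,US=1,PS=0
  L2 @0x30[17] → 0x31005  P=1,RW=0,US=1,PS=0
  ⇒ fault: PROTECTION_VIOLATION  — 3 lookups
#2 VA=0x543C06CD7 (w,kernel):
  L0 @0x25[21] → 0x35007  P=1,RW=1,US=1,PS=0
  L1 @0x35[30] → 0x39007  P=1,RW=1,US=1,PS=0
  L2 @0x39[6] → 0x3D007  P=1,RW=1,US=1,PS=0
  ✓ 0x3DCD7  — 3 lookups

Entries read for #2: 3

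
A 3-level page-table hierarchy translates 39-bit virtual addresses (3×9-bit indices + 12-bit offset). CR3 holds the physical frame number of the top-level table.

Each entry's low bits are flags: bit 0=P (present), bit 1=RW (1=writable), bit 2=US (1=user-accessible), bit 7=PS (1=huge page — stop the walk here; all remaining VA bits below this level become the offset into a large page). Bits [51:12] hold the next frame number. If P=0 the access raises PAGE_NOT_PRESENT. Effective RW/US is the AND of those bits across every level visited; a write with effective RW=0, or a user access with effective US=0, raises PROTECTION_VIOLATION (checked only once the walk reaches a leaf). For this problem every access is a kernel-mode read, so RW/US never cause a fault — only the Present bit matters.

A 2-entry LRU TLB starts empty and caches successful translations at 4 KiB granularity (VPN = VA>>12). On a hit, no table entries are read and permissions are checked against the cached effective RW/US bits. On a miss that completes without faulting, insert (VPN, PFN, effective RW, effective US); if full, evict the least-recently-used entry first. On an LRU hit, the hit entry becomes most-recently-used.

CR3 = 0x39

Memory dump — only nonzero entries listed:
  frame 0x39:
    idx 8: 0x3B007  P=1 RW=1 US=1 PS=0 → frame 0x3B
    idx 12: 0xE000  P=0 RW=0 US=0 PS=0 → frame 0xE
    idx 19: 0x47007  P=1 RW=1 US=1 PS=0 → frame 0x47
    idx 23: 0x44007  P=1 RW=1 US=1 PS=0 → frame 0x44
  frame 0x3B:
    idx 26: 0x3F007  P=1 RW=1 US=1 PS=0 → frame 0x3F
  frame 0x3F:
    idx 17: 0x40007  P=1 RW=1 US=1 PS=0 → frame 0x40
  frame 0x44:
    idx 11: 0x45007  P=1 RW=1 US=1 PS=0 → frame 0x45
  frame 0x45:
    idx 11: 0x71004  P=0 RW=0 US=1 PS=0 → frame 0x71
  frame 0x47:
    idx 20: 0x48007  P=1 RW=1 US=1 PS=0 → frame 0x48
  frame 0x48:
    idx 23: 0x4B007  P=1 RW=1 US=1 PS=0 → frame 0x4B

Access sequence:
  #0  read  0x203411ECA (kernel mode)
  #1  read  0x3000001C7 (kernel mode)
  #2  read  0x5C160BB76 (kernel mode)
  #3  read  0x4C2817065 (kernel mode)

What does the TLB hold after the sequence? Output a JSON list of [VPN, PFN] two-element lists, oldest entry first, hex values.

Per-access translation:
#0 VA=0x203411ECA (r,kernel):
  L0 @0x39[8] → 0x3B007  P=1,RW=1,US=1,PS=0
  L1 @0x3B[26] → 0x3F007  P=1,RW=1,US=1,PS=0
  L2 @0x3F[17] → 0x40007  P=1,RW=1,US=1,PS=0
  ⇒ phys 0x40ECA  [3 reads]
#1 VA=0x3000001C7 (r,kernel):
  L0 @0x39[12] → 0xE000  P=0,RW=0,US=0,PS=0
  ⇒ fault: PAGE_NOT_PRESENT  — 1 lookups
#2 VA=0x5C160BB76 (r,kernel):
  L0 @0x39[23] → 0x44007  P=1,RW=1,US=1,PS=0
  L1 @0x44[11] → 0x45007  P=1,RW=1,US=1,PS=0
  L2 @0x45[11] → 0x71004  P=0,RW=0,US=1,PS=0
  ⇒ fault: PAGE_NOT_PRESENT  — 3 lookups
#3 VA=0x4C2817065 (r,kernel):
  L0 @0x39[19] → 0x47007  P=1,RW=1,US=1,PS=0
  L1 @0x47[20] → 0x48007  P=1,RW=1,US=1,PS=0
  L2 @0x48[23] → 0x4B007  P=1,RW=1,US=1,PS=0
  ⇒ phys 0x4B065  [3 reads]

TLB: [["0x203411", "0x40"], ["0x4C2817", "0x4B"]]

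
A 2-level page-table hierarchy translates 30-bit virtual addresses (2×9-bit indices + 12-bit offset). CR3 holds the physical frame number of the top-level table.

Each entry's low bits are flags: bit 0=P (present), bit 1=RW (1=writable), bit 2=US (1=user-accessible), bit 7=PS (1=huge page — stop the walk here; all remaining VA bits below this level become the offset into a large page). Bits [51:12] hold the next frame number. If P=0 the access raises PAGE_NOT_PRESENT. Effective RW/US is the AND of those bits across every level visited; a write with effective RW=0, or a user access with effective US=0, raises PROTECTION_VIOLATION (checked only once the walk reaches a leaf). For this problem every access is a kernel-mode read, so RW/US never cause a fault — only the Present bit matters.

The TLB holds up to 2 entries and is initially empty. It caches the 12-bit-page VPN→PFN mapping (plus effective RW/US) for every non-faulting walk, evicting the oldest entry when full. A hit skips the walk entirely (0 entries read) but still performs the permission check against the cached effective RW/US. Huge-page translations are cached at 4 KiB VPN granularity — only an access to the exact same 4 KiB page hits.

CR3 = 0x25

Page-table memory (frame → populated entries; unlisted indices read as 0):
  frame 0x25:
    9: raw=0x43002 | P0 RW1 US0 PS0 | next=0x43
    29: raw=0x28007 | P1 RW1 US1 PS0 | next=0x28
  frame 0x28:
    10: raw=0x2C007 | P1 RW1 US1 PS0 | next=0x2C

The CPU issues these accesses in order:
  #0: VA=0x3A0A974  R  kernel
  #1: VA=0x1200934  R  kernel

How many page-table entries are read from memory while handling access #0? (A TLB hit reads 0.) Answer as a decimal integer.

Trace:
#0 VA=0x3A0A974 (r,kernel):
  lvl0: tbl 0x25, slot 29 ⇒ 0x28007 (P1/RW1/US1/PS0)
  lvl1: tbl 0x28, slot 10 ⇒ 0x2C007 (P1/RW1/US1/PS0)
  ✓ 0x2C974  — 2 lookups
#1 VA=0x1200934 (r,kernel):
  lvl0: tbl 0x25, slot 9 ⇒ 0x43002 (P0/RW1/US0/PS0)
  → PAGE_NOT_PRESENT  (1 entries read)

Entries read for #0: 2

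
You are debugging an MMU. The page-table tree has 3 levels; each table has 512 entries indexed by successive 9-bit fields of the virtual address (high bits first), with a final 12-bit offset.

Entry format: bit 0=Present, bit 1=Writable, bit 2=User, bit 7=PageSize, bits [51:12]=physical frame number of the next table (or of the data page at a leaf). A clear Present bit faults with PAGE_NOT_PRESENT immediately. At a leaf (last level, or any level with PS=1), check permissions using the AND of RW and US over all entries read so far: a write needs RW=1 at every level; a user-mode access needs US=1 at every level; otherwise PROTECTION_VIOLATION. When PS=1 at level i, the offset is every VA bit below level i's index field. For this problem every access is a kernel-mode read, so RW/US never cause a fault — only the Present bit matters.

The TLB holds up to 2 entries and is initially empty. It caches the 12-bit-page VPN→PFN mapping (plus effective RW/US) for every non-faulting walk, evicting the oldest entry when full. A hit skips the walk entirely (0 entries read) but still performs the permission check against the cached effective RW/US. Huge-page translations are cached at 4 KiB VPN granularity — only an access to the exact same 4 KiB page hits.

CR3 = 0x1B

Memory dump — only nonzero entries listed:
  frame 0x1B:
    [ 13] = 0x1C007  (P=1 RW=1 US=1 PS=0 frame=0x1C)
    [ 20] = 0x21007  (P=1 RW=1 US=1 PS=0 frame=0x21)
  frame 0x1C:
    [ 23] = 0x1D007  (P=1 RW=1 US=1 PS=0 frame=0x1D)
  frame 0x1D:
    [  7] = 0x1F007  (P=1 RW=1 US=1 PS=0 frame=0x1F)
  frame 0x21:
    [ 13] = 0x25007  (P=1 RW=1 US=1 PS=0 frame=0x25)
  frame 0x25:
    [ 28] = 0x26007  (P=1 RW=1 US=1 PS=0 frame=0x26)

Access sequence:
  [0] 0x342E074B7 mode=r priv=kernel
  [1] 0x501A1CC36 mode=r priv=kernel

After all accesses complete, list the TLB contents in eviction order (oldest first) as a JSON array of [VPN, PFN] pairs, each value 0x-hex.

Per-access translation:
#0 VA=0x342E074B7 (r,kernel):
  [0] read 0x1B idx=13: raw=0x1C007 flags P=1 W=1 U=1 S=0
  [1] read 0x1C idx=23: raw=0x1D007 flags P=1 W=1 U=1 S=0
  [2] read 0x1D idx=7: raw=0x1F007 flags P=1 W=1 U=1 S=0
  ✓ 0x1F4B7  — 3 lookups
#1 VA=0x501A1CC36 (r,kernel):
  [0] read 0x1B idx=20: raw=0x21007 flags P=1 W=1 U=1 S=0
  [1] read 0x21 idx=13: raw=0x25007 flags P=1 W=1 U=1 S=0
  [2] read 0x25 idx=28: raw=0x26007 flags P=1 W=1 U=1 S=0
  ✓ 0x26C36  — 3 lookups

TLB: [["0x342E07", "0x1F"], ["0x501A1C", "0x26"]]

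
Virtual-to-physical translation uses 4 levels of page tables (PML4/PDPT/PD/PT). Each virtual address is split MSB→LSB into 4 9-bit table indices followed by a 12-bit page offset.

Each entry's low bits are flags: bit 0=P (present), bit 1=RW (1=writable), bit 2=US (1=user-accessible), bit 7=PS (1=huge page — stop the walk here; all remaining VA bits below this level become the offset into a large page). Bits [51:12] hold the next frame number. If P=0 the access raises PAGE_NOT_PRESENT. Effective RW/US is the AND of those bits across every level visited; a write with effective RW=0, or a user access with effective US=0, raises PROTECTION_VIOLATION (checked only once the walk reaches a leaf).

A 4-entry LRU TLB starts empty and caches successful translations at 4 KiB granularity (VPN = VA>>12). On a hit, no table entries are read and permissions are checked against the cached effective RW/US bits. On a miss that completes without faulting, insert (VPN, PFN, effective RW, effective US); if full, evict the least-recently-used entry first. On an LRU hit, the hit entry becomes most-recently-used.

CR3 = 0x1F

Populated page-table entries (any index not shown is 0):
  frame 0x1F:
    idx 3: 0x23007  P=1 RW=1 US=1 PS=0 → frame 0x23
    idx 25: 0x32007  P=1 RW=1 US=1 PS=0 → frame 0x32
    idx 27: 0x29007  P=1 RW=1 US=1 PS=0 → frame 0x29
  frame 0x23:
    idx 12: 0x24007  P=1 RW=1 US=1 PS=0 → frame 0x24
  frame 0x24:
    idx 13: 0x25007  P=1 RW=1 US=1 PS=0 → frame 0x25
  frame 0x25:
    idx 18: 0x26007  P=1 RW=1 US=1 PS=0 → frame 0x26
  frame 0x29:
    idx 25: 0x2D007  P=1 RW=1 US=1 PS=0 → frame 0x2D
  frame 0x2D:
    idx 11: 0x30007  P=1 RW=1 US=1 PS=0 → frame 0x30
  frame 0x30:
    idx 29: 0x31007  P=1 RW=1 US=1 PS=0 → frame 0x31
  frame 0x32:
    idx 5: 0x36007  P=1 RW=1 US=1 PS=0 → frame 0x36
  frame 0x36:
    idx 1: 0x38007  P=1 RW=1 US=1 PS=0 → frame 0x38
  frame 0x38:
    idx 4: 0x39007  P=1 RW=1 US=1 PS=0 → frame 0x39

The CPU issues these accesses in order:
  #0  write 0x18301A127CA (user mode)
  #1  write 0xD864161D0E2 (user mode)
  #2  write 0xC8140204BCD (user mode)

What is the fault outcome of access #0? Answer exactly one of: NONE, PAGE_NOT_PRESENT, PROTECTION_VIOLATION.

Walk each access:
#0 VA=0x18301A127CA (w,user):
  [0] read 0x1F idx=3: raw=0x23007 flags P=1 W=1 U=1 S=0
  [1] read 0x23 idx=12: raw=0x24007 flags P=1 W=1 U=1 S=0
  [2] read 0x24 idx=13: raw=0x25007 flags P=1 W=1 U=1 S=0
  [3] read 0x25 idx=18: raw=0x26007 flags P=1 W=1 U=1 S=0
  ⇒ phys 0x267CA  [4 reads]
#1 VA=0xD864161D0E2 (w,user):
  [0] read 0x1F idx=27: raw=0x29007 flags P=1 W=1 U=1 S=0
  [1] read 0x29 idx=25: raw=0x2D007 flags P=1 W=1 U=1 S=0
  [2] read 0x2D idx=11: raw=0x30007 flags P=1 W=1 U=1 S=0
  [3] read 0x30 idx=29: raw=0x31007 flags P=1 W=1 U=1 S=0
  ⇒ phys 0x310E2  [4 reads]
#2 VA=0xC8140204BCD (w,user):
  [0] read 0x1F idx=25: raw=0x32007 flags P=1 W=1 U=1 S=0
  [1] read 0x32 idx=5: raw=0x36007 flags P=1 W=1 U=1 S=0
  [2] read 0x36 idx=1: raw=0x38007 flags P=1 W=1 U=1 S=0
  [3] read 0x38 idx=4: raw=0x39007 flags P=1 W=1 U=1 S=0
  ⇒ phys 0x39BCD  [4 reads]

Access #0 fault: NONE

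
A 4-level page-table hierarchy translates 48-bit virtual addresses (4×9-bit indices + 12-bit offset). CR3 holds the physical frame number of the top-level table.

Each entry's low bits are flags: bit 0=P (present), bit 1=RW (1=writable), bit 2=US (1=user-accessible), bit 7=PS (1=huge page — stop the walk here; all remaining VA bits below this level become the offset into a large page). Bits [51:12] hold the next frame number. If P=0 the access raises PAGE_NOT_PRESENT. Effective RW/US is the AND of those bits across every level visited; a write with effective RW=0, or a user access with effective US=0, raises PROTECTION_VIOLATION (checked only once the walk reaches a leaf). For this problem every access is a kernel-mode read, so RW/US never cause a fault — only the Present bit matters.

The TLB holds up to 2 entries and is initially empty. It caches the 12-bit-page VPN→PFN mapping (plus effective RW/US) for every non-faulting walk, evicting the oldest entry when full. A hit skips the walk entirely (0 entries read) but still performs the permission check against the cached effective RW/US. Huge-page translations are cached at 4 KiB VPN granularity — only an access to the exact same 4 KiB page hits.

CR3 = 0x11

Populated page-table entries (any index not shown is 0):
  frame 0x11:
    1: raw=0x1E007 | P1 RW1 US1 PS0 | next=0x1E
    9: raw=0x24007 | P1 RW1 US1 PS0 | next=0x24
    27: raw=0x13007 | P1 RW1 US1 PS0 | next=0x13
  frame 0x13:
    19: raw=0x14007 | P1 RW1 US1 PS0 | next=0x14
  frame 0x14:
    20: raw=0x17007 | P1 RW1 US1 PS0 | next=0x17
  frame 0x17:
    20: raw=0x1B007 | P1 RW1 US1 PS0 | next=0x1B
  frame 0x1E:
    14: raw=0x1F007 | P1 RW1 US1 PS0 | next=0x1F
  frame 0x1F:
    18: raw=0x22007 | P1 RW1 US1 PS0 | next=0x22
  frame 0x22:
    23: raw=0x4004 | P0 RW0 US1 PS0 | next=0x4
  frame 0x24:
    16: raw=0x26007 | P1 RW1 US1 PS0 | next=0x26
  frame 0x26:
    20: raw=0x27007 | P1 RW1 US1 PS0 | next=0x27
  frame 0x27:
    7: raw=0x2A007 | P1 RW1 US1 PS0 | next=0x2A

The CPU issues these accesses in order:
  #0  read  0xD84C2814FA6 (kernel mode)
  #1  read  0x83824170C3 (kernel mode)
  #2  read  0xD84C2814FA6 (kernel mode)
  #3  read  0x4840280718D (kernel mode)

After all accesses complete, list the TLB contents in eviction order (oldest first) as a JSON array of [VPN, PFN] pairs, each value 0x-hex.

Walk each access:
#0 VA=0xD84C2814FA6 (r,kernel):
  L0: frame=0x11 idx=27 entry=0x13007 [P=1 RW=1 US=1 PS=0]
  L1: frame=0x13 idx=19 entry=0x14007 [P=1 RW=1 US=1 PS=0]
  L2: frame=0x14 idx=20 entry=0x17007 [P=1 RW=1 US=1 PS=0]
  L3: frame=0x17 idx=20 entry=0x1B007 [P=1 RW=1 US=1 PS=0]
  ✓ 0x1BFA6  — 4 lookups
#1 VA=0x83824170C3 (r,kernel):
  L0: frame=0x11 idx=1 entry=0x1E007 [P=1 RW=1 US=1 PS=0]
  L1: frame=0x1E idx=14 entry=0x1F007 [P=1 RW=1 US=1 PS=0]
  L2: frame=0x1F idx=18 entry=0x22007 [P=1 RW=1 US=1 PS=0]
  L3: frame=0x22 idx=23 entry=0x4004 [P=0 RW=0 US=1 PS=0]
  ✗ PAGE_NOT_PRESENT  [4 reads]
#2 VA=0xD84C2814FA6 (r,kernel):
  TLB hit vpn=0xD84C2814 → PA=0x1BFA6
#3 VA=0x4840280718D (r,kernel):
  L0: frame=0x11 idx=9 entry=0x24007 [P=1 RW=1 US=1 PS=0]
  L1: frame=0x24 idx=16 entry=0x26007 [P=1 RW=1 US=1 PS=0]
  L2: frame=0x26 idx=20 entry=0x27007 [P=1 RW=1 US=1 PS=0]
  L3: frame=0x27 idx=7 entry=0x2A007 [P=1 RW=1 US=1 PS=0]
  ✓ 0x2A18D  — 4 lookups

TLB: [["0xD84C2814", "0x1B"], ["0x48402807", "0x2A"]]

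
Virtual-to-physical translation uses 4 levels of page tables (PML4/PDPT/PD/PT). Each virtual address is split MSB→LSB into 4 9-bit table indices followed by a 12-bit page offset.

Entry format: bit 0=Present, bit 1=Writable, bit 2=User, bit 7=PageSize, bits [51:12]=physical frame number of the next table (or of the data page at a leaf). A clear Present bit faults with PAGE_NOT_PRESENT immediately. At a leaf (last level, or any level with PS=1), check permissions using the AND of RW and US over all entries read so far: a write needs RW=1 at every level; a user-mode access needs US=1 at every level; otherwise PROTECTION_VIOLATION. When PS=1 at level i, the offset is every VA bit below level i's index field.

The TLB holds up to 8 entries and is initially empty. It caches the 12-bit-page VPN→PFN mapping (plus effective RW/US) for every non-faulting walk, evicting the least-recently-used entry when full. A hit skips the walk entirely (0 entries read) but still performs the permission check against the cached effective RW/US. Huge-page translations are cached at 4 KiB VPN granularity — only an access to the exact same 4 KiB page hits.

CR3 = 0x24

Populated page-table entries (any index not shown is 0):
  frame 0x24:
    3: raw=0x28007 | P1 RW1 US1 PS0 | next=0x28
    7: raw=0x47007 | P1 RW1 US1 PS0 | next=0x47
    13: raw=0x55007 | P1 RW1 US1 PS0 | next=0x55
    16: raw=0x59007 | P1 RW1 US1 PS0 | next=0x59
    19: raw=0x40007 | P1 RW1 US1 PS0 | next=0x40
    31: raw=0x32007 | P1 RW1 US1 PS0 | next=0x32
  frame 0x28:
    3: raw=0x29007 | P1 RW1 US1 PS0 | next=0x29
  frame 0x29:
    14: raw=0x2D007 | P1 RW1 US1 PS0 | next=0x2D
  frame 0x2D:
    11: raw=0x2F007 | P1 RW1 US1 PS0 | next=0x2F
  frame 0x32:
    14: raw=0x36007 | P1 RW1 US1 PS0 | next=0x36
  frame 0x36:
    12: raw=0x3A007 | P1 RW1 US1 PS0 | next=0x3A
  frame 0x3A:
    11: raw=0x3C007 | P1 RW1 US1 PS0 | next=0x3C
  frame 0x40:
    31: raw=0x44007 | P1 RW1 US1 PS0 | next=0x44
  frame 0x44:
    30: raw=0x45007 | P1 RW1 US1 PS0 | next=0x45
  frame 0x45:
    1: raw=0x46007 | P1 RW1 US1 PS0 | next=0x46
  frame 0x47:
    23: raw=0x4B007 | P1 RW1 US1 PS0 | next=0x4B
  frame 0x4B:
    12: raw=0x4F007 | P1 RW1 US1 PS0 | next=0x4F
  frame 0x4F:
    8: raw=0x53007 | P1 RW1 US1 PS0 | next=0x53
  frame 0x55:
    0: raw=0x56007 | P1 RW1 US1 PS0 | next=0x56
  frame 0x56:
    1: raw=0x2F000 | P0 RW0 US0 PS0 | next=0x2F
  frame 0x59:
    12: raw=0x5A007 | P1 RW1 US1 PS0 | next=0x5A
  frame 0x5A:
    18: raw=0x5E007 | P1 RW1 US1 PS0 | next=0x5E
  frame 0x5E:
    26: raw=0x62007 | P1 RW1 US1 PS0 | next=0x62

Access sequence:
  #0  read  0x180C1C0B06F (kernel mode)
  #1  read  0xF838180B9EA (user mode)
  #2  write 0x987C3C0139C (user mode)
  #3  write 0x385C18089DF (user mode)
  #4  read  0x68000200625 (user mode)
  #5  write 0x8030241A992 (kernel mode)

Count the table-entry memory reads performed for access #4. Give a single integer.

Walk each access:
#0 VA=0x180C1C0B06F (r,kernel):
  L0: frame=0x24 idx=3 entry=0x28007 [P=1 RW=1 US=1 PS=0]
  L1: frame=0x28 idx=3 entry=0x29007 [P=1 RW=1 US=1 PS=0]
  L2: frame=0x29 idx=14 entry=0x2D007 [P=1 RW=1 US=1 PS=0]
  L3: frame=0x2D idx=11 entry=0x2F007 [P=1 RW=1 US=1 PS=0]
  → PA=0x2F06F  (4 entries read)
#1 VA=0xF838180B9EA (r,user):
  L0: frame=0x24 idx=31 entry=0x32007 [P=1 RW=1 US=1 PS=0]
  L1: frame=0x32 idx=14 entry=0x36007 [P=1 RW=1 US=1 PS=0]
  L2: frame=0x36 idx=12 entry=0x3A007 [P=1 RW=1 US=1 PS=0]
  L3: frame=0x3A idx=11 entry=0x3C007 [P=1 RW=1 US=1 PS=0]
  → PA=0x3C9EA  (4 entries read)
#2 VA=0x987C3C0139C (w,user):
  L0: frame=0x24 idx=19 entry=0x40007 [P=1 RW=1 US=1 PS=0]
  L1: frame=0x40 idx=31 entry=0x44007 [P=1 RW=1 US=1 PS=0]
  L2: frame=0x44 idx=30 entry=0x45007 [P=1 RW=1 US=1 PS=0]
  L3: frame=0x45 idx=1 entry=0x46007 [P=1 RW=1 US=1 PS=0]
  → PA=0x4639C  (4 entries read)
#3 VA=0x385C18089DF (w,user):
  L0: frame=0x24 idx=7 entry=0x47007 [P=1 RW=1 US=1 PS=0]
  L1: frame=0x47 idx=23 entry=0x4B007 [P=1 RW=1 US=1 PS=0]
  L2: frame=0x4B idx=12 entry=0x4F007 [P=1 RW=1 US=1 PS=0]
  L3: frame=0x4F idx=8 entry=0x53007 [P=1 RW=1 US=1 PS=0]
  → PA=0x539DF  (4 entries read)
#4 VA=0x68000200625 (r,user):
  L0: frame=0x24 idx=13 entry=0x55007 [P=1 RW=1 US=1 PS=0]
  L1: frame=0x55 idx=0 entry=0x56007 [P=1 RW=1 US=1 PS=0]
  L2: frame=0x56 idx=1 entry=0x2F000 [P=0 RW=0 US=0 PS=0]
  → PAGE_NOT_PRESENT  (3 entries read)
#5 VA=0x8030241A992 (w,kernel):
  L0: frame=0x24 idx=16 entry=0x59007 [P=1 RW=1 US=1 PS=0]
  L1: frame=0x59 idx=12 entry=0x5A007 [P=1 RW=1 US=1 PS=0]
  L2: frame=0x5A idx=18 entry=0x5E007 [P=1 RW=1 US=1 PS=0]
  L3: frame=0x5E idx=26 entry=0x62007 [P=1 RW=1 US=1 PS=0]
  → PA=0x62992  (4 entries read)

Entries read for #4: 3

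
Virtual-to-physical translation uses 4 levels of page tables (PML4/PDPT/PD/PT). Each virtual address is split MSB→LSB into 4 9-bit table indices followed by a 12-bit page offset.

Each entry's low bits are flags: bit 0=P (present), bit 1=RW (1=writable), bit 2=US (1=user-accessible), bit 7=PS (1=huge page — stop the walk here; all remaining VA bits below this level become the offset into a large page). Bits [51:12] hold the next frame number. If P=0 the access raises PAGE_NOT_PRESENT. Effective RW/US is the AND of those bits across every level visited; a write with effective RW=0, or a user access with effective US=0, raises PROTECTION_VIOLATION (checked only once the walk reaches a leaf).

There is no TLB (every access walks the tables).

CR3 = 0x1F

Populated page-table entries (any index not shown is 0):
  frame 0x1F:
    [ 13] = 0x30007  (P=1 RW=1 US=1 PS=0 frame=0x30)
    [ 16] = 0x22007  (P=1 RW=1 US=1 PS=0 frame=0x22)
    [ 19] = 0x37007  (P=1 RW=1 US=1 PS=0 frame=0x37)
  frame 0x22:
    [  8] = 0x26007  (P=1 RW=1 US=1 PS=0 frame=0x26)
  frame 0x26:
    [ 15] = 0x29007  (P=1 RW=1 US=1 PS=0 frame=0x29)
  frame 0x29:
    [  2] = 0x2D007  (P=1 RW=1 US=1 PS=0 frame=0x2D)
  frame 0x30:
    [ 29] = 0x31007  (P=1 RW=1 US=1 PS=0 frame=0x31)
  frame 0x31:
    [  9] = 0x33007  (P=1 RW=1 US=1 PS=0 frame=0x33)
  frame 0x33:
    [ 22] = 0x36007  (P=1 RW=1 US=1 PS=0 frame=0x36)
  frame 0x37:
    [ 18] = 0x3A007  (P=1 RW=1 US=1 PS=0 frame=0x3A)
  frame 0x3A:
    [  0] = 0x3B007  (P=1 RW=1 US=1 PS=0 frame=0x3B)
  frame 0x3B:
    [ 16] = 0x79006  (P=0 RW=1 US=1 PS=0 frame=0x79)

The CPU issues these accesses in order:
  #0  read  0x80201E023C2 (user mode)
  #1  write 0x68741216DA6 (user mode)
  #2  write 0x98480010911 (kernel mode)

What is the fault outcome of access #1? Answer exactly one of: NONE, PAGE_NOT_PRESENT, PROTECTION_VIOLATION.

Per-access translation:
#0 VA=0x80201E023C2 (r,user):
  [0] read 0x1F idx=16: raw=0x22007 flags P=1 W=1 U=1 S=0
  [1] read 0x22 idx=8: raw=0x26007 flags P=1 W=1 U=1 S=0
  [2] read 0x26 idx=15: raw=0x29007 flags P=1 W=1 U=1 S=0
  [3] read 0x29 idx=2: raw=0x2D007 flags P=1 W=1 U=1 S=0
  ✓ 0x2D3C2  — 4 lookups
#1 VA=0x68741216DA6 (w,user):
  [0] read 0x1F idx=13: raw=0x30007 flags P=1 W=1 U=1 S=0
  [1] read 0x30 idx=29: raw=0x31007 flags P=1 W=1 U=1 S=0
  [2] read 0x31 idx=9: raw=0x33007 flags P=1 W=1 U=1 S=0
  [3] read 0x33 idx=22: raw=0x36007 flags P=1 W=1 U=1 S=0
  ✓ 0x36DA6  — 4 lookups
#2 VA=0x98480010911 (w,kernel):
  [0] read 0x1F idx=19: raw=0x37007 flags P=1 W=1 U=1 S=0
  [1] read 0x37 idx=18: raw=0x3A007 flags P=1 W=1 U=1 S=0
  [2] read 0x3A idx=0: raw=0x3B007 flags P=1 W=1 U=1 S=0
  [3] read 0x3B idx=16: raw=0x79006 flags P=0 W=1 U=1 S=0
  ⇒ fault: PAGE_NOT_PRESENT  — 4 lookups

Access #1 fault: NONE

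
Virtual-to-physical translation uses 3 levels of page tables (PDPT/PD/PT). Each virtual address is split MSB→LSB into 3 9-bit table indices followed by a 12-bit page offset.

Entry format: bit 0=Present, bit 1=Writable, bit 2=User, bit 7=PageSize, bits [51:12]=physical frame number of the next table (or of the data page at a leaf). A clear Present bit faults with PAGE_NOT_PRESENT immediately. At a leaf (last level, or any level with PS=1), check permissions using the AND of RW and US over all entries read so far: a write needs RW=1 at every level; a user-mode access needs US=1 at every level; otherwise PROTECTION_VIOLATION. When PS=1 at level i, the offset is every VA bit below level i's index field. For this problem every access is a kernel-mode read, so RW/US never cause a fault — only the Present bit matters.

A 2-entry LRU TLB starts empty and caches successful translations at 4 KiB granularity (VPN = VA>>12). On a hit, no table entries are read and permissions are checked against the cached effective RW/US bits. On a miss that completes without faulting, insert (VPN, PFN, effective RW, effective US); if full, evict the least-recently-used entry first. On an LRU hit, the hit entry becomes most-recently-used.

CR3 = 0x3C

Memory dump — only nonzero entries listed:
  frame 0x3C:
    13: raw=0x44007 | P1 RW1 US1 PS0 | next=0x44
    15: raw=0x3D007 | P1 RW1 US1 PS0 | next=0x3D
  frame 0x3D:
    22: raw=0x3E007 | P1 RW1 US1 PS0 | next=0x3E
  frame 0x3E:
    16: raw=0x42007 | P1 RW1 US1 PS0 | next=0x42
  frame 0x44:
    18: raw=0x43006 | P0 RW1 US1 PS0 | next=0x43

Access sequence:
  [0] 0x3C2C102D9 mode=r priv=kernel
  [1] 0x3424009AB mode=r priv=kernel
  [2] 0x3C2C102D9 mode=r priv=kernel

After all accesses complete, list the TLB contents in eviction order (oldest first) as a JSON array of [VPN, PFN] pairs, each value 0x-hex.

Walk each access:
#0 VA=0x3C2C102D9 (r,kernel):
  L0 @0x3C[15] → 0x3D007  P=1,RW=1,US=1,PS=0
  L1 @0x3D[22] → 0x3E007  P=1,RW=1,US=1,PS=0
  L2 @0x3E[16] → 0x42007  P=1,RW=1,US=1,PS=0
  ✓ 0x422D9  — 3 lookups
#1 VA=0x3424009AB (r,kernel):
  L0 @0x3C[13] → 0x44007  P=1,RW=1,US=1,PS=0
  L1 @0x44[18] → 0x43006  P=0,RW=1,US=1,PS=0
  → PAGE_NOT_PRESENT  (2 entries read)
#2 VA=0x3C2C102D9 (r,kernel):
  TLB hit vpn=0x3C2C10 → PA=0x422D9

TLB: [["0x3C2C10", "0x42"]]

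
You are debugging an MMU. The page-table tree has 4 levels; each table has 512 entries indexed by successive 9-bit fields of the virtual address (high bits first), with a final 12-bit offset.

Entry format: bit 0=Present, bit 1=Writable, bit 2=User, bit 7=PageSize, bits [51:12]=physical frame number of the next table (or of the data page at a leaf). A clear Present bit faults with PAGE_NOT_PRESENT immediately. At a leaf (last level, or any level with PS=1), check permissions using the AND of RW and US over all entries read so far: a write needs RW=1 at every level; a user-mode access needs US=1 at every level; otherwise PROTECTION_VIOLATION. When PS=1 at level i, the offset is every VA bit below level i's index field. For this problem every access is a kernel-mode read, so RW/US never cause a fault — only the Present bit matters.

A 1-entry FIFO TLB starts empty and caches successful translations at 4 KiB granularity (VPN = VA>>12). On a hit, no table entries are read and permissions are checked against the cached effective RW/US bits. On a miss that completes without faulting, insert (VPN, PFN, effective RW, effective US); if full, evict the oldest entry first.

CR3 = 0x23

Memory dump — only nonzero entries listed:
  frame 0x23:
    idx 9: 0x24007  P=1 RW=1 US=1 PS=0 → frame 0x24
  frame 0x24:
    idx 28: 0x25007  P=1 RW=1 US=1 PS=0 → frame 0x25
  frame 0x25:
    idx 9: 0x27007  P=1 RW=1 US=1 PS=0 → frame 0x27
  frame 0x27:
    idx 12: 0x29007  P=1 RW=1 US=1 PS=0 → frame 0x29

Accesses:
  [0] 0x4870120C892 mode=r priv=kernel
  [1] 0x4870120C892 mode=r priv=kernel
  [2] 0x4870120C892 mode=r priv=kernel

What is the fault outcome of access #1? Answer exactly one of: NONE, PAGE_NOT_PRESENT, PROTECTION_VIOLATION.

Walk each access:
#0 VA=0x4870120C892 (r,kernel):
  [0] read 0x23 idx=9: raw=0x24007 flags P=1 W=1 U=1 S=0
  [1] read 0x24 idx=28: raw=0x25007 flags P=1 W=1 U=1 S=0
  [2] read 0x25 idx=9: raw=0x27007 flags P=1 W=1 U=1 S=0
  [3] read 0x27 idx=12: raw=0x29007 flags P=1 W=1 U=1 S=0
  → PA=0x29892  (4 entries read)
#1 VA=0x4870120C892 (r,kernel):
  TLB hit vpn=0x4870120C → PA=0x29892
#2 VA=0x4870120C892 (r,kernel):
  TLB hit vpn=0x4870120C → PA=0x29892

Access #1 fault: NONE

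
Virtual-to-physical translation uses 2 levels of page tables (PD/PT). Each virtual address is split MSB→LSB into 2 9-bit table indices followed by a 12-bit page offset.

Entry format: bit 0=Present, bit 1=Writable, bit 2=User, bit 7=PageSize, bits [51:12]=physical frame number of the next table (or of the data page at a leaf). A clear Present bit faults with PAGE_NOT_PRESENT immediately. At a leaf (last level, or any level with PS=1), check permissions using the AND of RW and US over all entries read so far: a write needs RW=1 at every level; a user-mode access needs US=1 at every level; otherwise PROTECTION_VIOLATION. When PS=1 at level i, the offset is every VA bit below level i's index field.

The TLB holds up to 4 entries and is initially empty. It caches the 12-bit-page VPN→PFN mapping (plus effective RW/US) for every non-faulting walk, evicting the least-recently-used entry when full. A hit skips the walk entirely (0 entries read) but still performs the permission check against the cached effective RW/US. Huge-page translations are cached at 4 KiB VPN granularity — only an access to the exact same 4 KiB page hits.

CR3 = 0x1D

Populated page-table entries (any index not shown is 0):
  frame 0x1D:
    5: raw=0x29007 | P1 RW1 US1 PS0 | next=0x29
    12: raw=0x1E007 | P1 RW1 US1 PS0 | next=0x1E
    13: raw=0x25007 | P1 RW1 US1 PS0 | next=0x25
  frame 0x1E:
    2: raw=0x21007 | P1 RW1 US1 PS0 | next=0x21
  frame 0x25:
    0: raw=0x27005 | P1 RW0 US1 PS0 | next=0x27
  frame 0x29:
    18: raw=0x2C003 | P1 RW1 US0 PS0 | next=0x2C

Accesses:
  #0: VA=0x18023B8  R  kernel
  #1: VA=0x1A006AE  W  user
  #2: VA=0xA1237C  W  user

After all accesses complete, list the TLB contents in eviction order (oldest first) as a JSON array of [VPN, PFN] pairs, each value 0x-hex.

Trace:
#0 VA=0x18023B8 (r,kernel):
  [0] read 0x1D idx=12: raw=0x1E007 flags P=1 W=1 U=1 S=0
  [1] read 0x1E idx=2: raw=0x21007 flags P=1 W=1 U=1 S=0
  ⇒ phys 0x213B8  [2 reads]
#1 VA=0x1A006AE (w,user):
  [0] read 0x1D idx=13: raw=0x25007 flags P=1 W=1 U=1 S=0
  [1] read 0x25 idx=0: raw=0x27005 flags P=1 W=0 U=1 S=0
  → PROTECTION_VIOLATION  (2 entries read)
#2 VA=0xA1237C (w,user):
  [0] read 0x1D idx=5: raw=0x29007 flags P=1 W=1 U=1 S=0
  [1] read 0x29 idx=18: raw=0x2C003 flags P=1 W=1 U=0 S=0
  → PROTECTION_VIOLATION  (2 entries read)

TLB: [["0x1802", "0x21"]]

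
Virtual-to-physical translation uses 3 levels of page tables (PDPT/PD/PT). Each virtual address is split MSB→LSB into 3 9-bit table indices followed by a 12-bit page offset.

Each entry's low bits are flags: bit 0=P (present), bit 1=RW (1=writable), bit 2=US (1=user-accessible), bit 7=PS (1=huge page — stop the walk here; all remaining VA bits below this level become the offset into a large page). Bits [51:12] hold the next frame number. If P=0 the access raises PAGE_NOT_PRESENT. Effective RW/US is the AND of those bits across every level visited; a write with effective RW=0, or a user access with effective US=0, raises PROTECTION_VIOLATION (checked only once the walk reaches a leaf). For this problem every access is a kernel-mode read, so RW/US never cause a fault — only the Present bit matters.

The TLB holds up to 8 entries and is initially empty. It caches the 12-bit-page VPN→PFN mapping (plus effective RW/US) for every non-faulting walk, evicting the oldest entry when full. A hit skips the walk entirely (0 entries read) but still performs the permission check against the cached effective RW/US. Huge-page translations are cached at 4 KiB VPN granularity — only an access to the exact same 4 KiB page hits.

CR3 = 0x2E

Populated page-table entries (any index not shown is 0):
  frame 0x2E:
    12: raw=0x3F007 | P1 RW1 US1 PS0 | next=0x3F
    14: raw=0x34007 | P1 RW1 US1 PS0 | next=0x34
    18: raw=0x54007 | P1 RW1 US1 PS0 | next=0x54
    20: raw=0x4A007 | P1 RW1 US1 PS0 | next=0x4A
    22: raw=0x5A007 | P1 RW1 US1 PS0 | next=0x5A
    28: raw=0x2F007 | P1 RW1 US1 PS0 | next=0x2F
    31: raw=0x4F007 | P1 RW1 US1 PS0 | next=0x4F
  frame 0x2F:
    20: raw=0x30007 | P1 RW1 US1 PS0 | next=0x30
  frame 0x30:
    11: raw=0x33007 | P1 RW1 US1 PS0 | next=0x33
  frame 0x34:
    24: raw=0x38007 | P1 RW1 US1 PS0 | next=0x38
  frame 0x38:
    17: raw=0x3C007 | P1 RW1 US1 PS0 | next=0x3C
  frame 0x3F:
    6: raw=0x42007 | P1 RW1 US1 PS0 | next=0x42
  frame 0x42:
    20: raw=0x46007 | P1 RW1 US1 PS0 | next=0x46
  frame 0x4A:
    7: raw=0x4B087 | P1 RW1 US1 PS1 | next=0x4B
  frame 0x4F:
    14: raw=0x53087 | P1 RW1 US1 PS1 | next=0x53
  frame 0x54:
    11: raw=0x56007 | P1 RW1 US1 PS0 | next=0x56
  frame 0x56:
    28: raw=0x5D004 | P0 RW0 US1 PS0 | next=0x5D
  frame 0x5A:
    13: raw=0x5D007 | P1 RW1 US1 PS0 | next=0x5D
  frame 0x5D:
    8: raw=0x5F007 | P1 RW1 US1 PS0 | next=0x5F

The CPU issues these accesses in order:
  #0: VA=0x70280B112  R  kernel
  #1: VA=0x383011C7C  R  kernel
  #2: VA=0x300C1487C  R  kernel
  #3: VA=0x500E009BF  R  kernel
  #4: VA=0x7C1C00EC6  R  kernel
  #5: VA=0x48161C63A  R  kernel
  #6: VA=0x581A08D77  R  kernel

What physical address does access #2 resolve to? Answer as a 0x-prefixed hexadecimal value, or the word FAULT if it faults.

Trace:
#0 VA=0x70280B112 (r,kernel):
  L0: frame=0x2E idx=28 entry=0x2F007 [P=1 RW=1 US=1 PS=0]
  L1: frame=0x2F idx=20 entry=0x30007 [P=1 RW=1 US=1 PS=0]
  L2: frame=0x30 idx=11 entry=0x33007 [P=1 RW=1 US=1 PS=0]
  → PA=0x33112  (3 entries read)
#1 VA=0x383011C7C (r,kernel):
  L0: frame=0x2E idx=14 entry=0x34007 [P=1 RW=1 US=1 PS=0]
  L1: frame=0x34 idx=24 entry=0x38007 [P=1 RW=1 US=1 PS=0]
  L2: frame=0x38 idx=17 entry=0x3C007 [P=1 RW=1 US=1 PS=0]
  → PA=0x3CC7C  (3 entries read)
#2 VA=0x300C1487C (r,kernel):
  L0: frame=0x2E idx=12 entry=0x3F007 [P=1 RW=1 US=1 PS=0]
  L1: frame=0x3F idx=6 entry=0x42007 [P=1 RW=1 US=1 PS=0]
  L2: frame=0x42 idx=20 entry=0x46007 [P=1 RW=1 US=1 PS=0]
  → PA=0x4687C  (3 entries read)
#3 VA=0x500E009BF (r,kernel):
  L0: frame=0x2E idx=20 entry=0x4A007 [P=1 RW=1 US=1 PS=0]
  L1: frame=0x4A idx=7 entry=0x4B087 [P=1 RW=1 US=1 PS=1]
  → PA=0x4B9BF (huge @L1)  (2 entries read)
#4 VA=0x7C1C00EC6 (r,kernel):
  L0: frame=0x2E idx=31 entry=0x4F007 [P=1 RW=1 US=1 PS=0]
  L1: frame=0x4F idx=14 entry=0x53087 [P=1 RW=1 US=1 PS=1]
  → PA=0x53EC6 (huge @L1)  (2 entries read)
#5 VA=0x48161C63A (r,kernel):
  L0: frame=0x2E idx=18 entry=0x54007 [P=1 RW=1 US=1 PS=0]
  L1: frame=0x54 idx=11 entry=0x56007 [P=1 RW=1 US=1 PS=0]
  L2: frame=0x56 idx=28 entry=0x5D004 [P=0 RW=0 US=1 PS=0]
  ⇒ fault: PAGE_NOT_PRESENT  — 3 lookups
#6 VA=0x581A08D77 (r,kernel):
  L0: frame=0x2E idx=22 entry=0x5A007 [P=1 RW=1 US=1 PS=0]
  L1: frame=0x5A idx=13 entry=0x5D007 [P=1 RW=1 US=1 PS=0]
  L2: frame=0x5D idx=8 entry=0x5F007 [P=1 RW=1 US=1 PS=0]
  → PA=0x5FD77  (3 entries read)

Access #2 PA: 0x4687C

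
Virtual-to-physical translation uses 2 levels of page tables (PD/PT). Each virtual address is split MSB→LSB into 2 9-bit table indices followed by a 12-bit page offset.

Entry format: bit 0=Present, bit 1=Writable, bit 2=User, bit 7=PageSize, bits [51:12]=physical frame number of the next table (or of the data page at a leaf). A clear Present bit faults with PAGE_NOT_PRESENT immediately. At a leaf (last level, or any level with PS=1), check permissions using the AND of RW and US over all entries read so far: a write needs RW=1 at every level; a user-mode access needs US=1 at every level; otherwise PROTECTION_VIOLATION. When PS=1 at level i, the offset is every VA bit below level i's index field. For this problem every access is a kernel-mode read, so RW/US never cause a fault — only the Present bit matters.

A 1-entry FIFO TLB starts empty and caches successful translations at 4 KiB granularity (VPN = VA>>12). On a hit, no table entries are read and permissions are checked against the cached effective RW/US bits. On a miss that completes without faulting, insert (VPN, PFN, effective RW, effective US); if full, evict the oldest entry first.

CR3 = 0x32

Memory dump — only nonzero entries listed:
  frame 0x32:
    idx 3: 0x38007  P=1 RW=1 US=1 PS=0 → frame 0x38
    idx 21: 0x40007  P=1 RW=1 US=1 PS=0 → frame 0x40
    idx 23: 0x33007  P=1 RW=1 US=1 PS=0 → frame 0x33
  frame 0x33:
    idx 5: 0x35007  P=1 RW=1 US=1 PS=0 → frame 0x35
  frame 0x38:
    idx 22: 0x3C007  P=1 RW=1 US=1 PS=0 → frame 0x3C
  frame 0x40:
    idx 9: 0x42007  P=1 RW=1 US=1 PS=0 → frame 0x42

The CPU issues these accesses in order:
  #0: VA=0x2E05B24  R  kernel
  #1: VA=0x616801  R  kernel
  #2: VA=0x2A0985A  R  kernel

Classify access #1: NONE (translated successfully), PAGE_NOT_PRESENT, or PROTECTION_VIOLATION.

Per-access translation:
#0 VA=0x2E05B24 (r,kernel):
  lvl0: tbl 0x32, slot 23 ⇒ 0x33007 (P1/RW1/US1/PS0)
  lvl1: tbl 0x33, slot 5 ⇒ 0x35007 (P1/RW1/US1/PS0)
  ✓ 0x35B24  — 2 lookups
#1 VA=0x616801 (r,kernel):
  lvl0: tbl 0x32, slot 3 ⇒ 0x38007 (P1/RW1/US1/PS0)
  lvl1: tbl 0x38, slot 22 ⇒ 0x3C007 (P1/RW1/US1/PS0)
  ✓ 0x3C801  — 2 lookups
#2 VA=0x2A0985A (r,kernel):
  lvl0: tbl 0x32, slot 21 ⇒ 0x40007 (P1/RW1/US1/PS0)
  lvl1: tbl 0x40, slot 9 ⇒ 0x42007 (P1/RW1/US1/PS0)
  ✓ 0x4285A  — 2 lookups

Access #1 fault: NONE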